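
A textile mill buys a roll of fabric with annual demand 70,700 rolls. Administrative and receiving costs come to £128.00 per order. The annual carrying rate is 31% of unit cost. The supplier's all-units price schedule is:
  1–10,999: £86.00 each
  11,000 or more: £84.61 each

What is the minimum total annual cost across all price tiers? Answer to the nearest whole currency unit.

Holding cost per unit per year at price C is H = 0.31·C.
Candidates are each tier's EOQ (if it falls in that tier) and each price-break quantity.
EOQ at £86.00 = 823.9 (feasible in tier 1): TC = 70,700×£86.00 + (70,700/823.9)×128 + (823.9/2)×0.31×£86.00 = £6,102,166.44.
EOQ at £84.61 = 830.7 < 11000, so use break Q=11000: TC = 70,700×£84.61 + (70,700/11000.0)×128 + (11000.0/2)×0.31×£84.61 = £6,127,009.74.
Lowest total cost among the candidates is at Q = 823.9.

TC* ≈ £6,102,166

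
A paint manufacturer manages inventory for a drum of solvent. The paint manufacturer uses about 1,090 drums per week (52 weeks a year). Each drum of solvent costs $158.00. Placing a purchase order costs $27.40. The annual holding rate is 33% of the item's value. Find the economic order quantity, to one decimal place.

Annual demand D = 1,090 × 52 = 56,680.
Holding cost H = 0.33 × $158.00 = $52.1400 per unit per year.
EOQ = √(2DS / H) = √(2 × 56,680 × 27.4 / 52.14).
= √(3,106,064 / 52.14) = √59,571.6149 ≈ 244.073.

Q* ≈ 244.1 drums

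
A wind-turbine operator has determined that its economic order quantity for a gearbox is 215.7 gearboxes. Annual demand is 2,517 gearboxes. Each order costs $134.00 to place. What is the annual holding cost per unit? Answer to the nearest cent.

H ≈ $14.50

The basic EOQ model gives Q* = √(2DS/H); rearrange for the unknown.
From Q* = √(2DS/H): H = 2DS / Q*² = 2 × 2,517 × 134 / 215.7² = 14.4983.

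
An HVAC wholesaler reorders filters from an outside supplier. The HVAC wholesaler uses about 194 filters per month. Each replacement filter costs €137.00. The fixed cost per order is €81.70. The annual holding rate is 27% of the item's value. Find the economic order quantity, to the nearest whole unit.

Annual demand D = 194 × 12 = 2,328.
Holding cost H = 0.27 × €137.00 = €36.9900 per unit per year.
EOQ = √(2DS / H) = √(2 × 2,328 × 81.7 / 36.99).
= √(380,395.2 / 36.99) = √10,283.7307 ≈ 101.409.

Q* ≈ 101 filters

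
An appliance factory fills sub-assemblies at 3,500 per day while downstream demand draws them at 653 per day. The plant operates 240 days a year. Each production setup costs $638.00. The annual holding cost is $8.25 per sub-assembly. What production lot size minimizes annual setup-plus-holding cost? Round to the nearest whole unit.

Annual demand D = 653 × 240 = 156,720.
Production build-up factor (1 − d/p) = 1 − 653/3,500 = 0.8134.
Q* = √(2DS / (H(1 − d/p))) = √(2 × 156,720 × 638 / (8.25 × 0.8134)).
= √(199,974,720 / 6.7108) ≈ 5458.846.

Q* ≈ 5,459 sub-assemblies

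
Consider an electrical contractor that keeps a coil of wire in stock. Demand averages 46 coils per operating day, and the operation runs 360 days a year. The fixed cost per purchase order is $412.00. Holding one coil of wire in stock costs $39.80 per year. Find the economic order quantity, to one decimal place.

Annual demand D = 46 × 360 = 16,560.
EOQ = √(2DS / H) = √(2 × 16,560 × 412 / 39.8).
= √(13,645,440 / 39.8) = √342,850.2513 ≈ 585.534.

Q* ≈ 585.5 coils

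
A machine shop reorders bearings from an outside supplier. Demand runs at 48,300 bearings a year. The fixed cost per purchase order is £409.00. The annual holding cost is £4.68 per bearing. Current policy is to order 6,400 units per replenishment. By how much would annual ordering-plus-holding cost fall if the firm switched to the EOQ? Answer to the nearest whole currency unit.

EOQ = √(2DS/H) = √(2 × 48,300 × 409 / 4.68) ≈ 2905.54.
Cost at Q* = (D/Q*)S + (Q*/2)H = √(2DSH) ≈ £13,597.94.
Cost at Q = 6,400: (48,300/6,400)×409 + (6,400/2)×4.68 = £3,086.67 + £14,976.00 = £18,062.67.
Excess = £18,062.67 − £13,597.94 = £4,464.73.

Extra cost ≈ £4,465 per year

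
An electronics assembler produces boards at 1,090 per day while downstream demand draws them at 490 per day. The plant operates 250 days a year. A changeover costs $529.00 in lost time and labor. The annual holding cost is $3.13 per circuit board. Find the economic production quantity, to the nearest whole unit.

Q* ≈ 8,673 boards

Annual demand D = 490 × 250 = 122,500.
Production build-up factor (1 − d/p) = 1 − 490/1,090 = 0.5505.
Q* = √(2DS / (H(1 − d/p))) = √(2 × 122,500 × 529 / (3.13 × 0.5505)).
= √(129,605,000 / 1.7229) ≈ 8673.140.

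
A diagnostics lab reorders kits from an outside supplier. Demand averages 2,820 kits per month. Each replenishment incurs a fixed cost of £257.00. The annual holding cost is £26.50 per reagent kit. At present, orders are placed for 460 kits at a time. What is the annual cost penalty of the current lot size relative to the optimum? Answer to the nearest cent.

Extra cost ≈ £3,531.87 per year

Annual demand D = 2,820 × 12 = 33,840.
EOQ = √(2DS/H) = √(2 × 33,840 × 257 / 26.5) ≈ 810.17.
Cost at Q* = (D/Q*)S + (Q*/2)H = √(2DSH) ≈ £21,469.39.
Cost at Q = 460: (33,840/460)×257 + (460/2)×26.5 = £18,906.26 + £6,095.00 = £25,001.26.
Excess = £25,001.26 − £21,469.39 = £3,531.87.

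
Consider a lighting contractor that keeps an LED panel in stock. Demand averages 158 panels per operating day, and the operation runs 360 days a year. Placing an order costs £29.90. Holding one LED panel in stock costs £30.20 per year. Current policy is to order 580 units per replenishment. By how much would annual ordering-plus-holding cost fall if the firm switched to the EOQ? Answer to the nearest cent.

Annual demand D = 158 × 360 = 56,880.
EOQ = √(2DS/H) = √(2 × 56,880 × 29.9 / 30.2) ≈ 335.60.
Cost at Q* = (D/Q*)S + (Q*/2)H = √(2DSH) ≈ £10,135.24.
Cost at Q = 580: (56,880/580)×29.9 + (580/2)×30.2 = £2,932.26 + £8,758.00 = £11,690.26.
Excess = £11,690.26 − £10,135.24 = £1,555.03.

Extra cost ≈ £1,555.03 per year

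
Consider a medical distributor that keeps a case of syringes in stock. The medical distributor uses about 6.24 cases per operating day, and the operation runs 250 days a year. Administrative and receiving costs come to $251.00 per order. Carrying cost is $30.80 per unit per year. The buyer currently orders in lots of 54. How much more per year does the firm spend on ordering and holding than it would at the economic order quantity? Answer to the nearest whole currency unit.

Annual demand D = 6.24 × 250 = 1,560.
EOQ = √(2DS/H) = √(2 × 1,560 × 251 / 30.8) ≈ 159.46.
Cost at Q* = (D/Q*)S + (Q*/2)H = √(2DSH) ≈ $4,911.22.
Cost at Q = 54: (1,560/54)×251 + (54/2)×30.8 = $7,251.11 + $831.60 = $8,082.71.
Excess = $8,082.71 − $4,911.22 = $3,171.49.

Extra cost ≈ $3,171 per year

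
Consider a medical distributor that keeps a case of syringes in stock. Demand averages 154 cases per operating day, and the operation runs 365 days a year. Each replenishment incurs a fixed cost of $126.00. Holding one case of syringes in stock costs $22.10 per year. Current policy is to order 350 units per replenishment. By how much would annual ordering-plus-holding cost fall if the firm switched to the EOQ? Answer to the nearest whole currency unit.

Annual demand D = 154 × 365 = 56,210.
EOQ = √(2DS/H) = √(2 × 56,210 × 126 / 22.1) ≈ 800.59.
Cost at Q* = (D/Q*)S + (Q*/2)H = √(2DSH) ≈ $17,693.07.
Cost at Q = 350: (56,210/350)×126 + (350/2)×22.1 = $20,235.60 + $3,867.50 = $24,103.10.
Excess = $24,103.10 − $17,693.07 = $6,410.03.

Extra cost ≈ $6,410 per year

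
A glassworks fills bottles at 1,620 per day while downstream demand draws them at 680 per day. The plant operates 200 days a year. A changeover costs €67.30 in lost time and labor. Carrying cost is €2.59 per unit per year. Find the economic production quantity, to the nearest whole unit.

Annual demand D = 680 × 200 = 136,000.
Production build-up factor (1 − d/p) = 1 − 680/1,620 = 0.5802.
Q* = √(2DS / (H(1 − d/p))) = √(2 × 136,000 × 67.3 / (2.59 × 0.5802)).
= √(18,305,600 / 1.5028) ≈ 3490.082.

Q* ≈ 3,490 bottles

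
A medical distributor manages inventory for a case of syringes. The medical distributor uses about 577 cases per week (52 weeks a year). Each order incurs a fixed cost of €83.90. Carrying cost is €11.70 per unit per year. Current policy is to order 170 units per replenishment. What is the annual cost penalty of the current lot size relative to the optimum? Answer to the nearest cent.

Annual demand D = 577 × 52 = 30,004.
EOQ = √(2DS/H) = √(2 × 30,004 × 83.9 / 11.7) ≈ 655.98.
Cost at Q* = (D/Q*)S + (Q*/2)H = √(2DSH) ≈ €7,675.00.
Cost at Q = 170: (30,004/170)×83.9 + (170/2)×11.7 = €14,807.86 + €994.50 = €15,802.36.
Excess = €15,802.36 − €7,675.00 = €8,127.35.

Extra cost ≈ €8,127.35 per year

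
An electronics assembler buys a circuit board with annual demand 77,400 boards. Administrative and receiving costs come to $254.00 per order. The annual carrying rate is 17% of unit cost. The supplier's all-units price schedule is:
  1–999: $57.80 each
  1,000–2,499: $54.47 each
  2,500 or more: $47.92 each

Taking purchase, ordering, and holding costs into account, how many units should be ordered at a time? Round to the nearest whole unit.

Holding cost per unit per year at price C is H = 0.17·C.
Candidates are each tier's EOQ (if it falls in that tier) and each price-break quantity.
Tier 1 ($57.80): EOQ = 2000.4 exceeds tier's upper bound 999, so this tier is dominated.
EOQ at $54.47 = 2060.6 (feasible in tier 2): TC = 77,400×$54.47 + (77,400/2060.6)×254 + (2060.6/2)×0.17×$54.47 = $4,235,059.19.
EOQ at $47.92 = 2196.9 < 2500, so use break Q=2500: TC = 77,400×$47.92 + (77,400/2500.0)×254 + (2500.0/2)×0.17×$47.92 = $3,727,054.84.
Lowest total cost is $3,727,054.84 at Q = 2500.0.

Q* ≈ 2,500 boards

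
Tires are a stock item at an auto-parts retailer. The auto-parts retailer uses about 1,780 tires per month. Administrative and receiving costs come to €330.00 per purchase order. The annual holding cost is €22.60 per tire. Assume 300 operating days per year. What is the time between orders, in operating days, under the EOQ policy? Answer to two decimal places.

Annual demand D = 1,780 × 12 = 21,360.
EOQ = √(2DS/H) = √(2 × 21,360 × 330 / 22.6) ≈ 789.80.
Cycle time = Q*/D × 300 = 789.80 / 21,360 × 300 ≈ 11.093 days.

T ≈ 11.09 days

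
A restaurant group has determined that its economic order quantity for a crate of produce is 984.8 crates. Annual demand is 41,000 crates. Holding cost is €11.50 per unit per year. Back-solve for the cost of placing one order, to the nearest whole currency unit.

S ≈ €136

Invert the EOQ relation Q*² = 2DS/H.
From Q* = √(2DS/H): S = Q*²H / (2D) = 984.8² × 11.5 / (2 × 41,000) = 136.0129.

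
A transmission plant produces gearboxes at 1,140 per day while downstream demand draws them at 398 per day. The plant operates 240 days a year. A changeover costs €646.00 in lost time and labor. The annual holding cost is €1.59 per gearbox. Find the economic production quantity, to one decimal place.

Annual demand D = 398 × 240 = 95,520.
Production build-up factor (1 − d/p) = 1 − 398/1,140 = 0.6509.
Q* = √(2DS / (H(1 − d/p))) = √(2 × 95,520 × 646 / (1.59 × 0.6509)).
= √(123,411,840 / 1.0349) ≈ 10920.193.

Q* ≈ 10,920.2 gearboxes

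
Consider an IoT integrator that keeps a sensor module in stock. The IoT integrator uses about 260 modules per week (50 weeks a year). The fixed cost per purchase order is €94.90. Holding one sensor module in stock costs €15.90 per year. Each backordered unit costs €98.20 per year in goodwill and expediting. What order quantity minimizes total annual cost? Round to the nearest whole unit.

Annual demand D = 260 × 50 = 13,000.
With planned backorders, Q* = √(2DS/H) · √((H+B)/B).
√(2DS/H) = √(2 × 13,000 × 94.9 / 15.9) = 393.932.
√((H+B)/B) = √((15.9+98.2)/98.2) = 1.0779.
Q* ≈ 424.628.

Q* ≈ 425 modules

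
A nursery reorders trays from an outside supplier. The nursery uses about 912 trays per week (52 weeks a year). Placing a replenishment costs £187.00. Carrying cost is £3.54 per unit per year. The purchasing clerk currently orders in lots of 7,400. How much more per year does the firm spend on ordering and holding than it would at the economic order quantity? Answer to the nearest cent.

Annual demand D = 912 × 52 = 47,424.
EOQ = √(2DS/H) = √(2 × 47,424 × 187 / 3.54) ≈ 2238.38.
Cost at Q* = (D/Q*)S + (Q*/2)H = √(2DSH) ≈ £7,923.86.
Cost at Q = 7,400: (47,424/7,400)×187 + (7,400/2)×3.54 = £1,198.42 + £13,098.00 = £14,296.42.
Excess = £14,296.42 − £7,923.86 = £6,372.56.

Extra cost ≈ £6,372.56 per year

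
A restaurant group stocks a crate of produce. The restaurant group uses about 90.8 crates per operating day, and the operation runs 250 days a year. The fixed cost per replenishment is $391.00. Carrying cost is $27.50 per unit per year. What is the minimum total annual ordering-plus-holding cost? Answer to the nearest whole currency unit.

TC* ≈ $22,094

Annual demand D = 90.8 × 250 = 22,700.
Q* = √(2DS/H) = √(2 × 22,700 × 391 / 27.5) ≈ 803.43.
At the optimum the two cost components are equal, so total cost = 2·(Q*/2)H = Q*·H.
Minimum total = √(2DSH) = √(2 × 22,700 × 391 × 27.5) ≈ 22094.422.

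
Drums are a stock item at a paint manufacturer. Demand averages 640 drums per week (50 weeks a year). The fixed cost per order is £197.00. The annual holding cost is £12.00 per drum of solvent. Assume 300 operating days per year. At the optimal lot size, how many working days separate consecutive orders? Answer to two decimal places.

T ≈ 9.61 days

Annual demand D = 640 × 50 = 32,000.
The optimal lot size = √(2DS/H) = √(2 × 32,000 × 197 / 12) ≈ 1025.02.
Cycle time = Q*/D × 300 = 1025.02 / 32,000 × 300 ≈ 9.610 days.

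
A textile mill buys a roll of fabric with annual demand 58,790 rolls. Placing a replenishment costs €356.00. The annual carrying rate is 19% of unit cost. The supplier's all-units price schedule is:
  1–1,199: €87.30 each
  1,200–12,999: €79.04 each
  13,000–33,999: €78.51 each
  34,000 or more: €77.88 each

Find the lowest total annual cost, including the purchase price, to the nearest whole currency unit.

TC* ≈ €4,671,834

Holding cost per unit per year at price C is H = 0.19·C.
Candidates are each tier's EOQ (if it falls in that tier) and each price-break quantity.
Tier 1 (€87.30): EOQ = 1588.6 exceeds tier's upper bound 1199, so this tier is dominated.
EOQ at €79.04 = 1669.5 (feasible in tier 2): TC = 58,790×€79.04 + (58,790/1669.5)×356 + (1669.5/2)×0.19×€79.04 = €4,671,833.77.
EOQ at €78.51 = 1675.1 < 13000, so use break Q=13000: TC = 58,790×€78.51 + (58,790/13000.0)×356 + (13000.0/2)×0.19×€78.51 = €4,714,172.69.
EOQ at €77.88 = 1681.9 < 34000, so use break Q=34000: TC = 58,790×€77.88 + (58,790/34000.0)×356 + (34000.0/2)×0.19×€77.88 = €4,830,733.17.
Lowest total cost among the candidates is at Q = 1669.5.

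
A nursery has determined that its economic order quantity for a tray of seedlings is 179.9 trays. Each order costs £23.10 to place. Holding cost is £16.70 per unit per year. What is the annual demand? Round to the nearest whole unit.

The basic EOQ model gives Q* = √(2DS/H); rearrange for the unknown.
From Q* = √(2DS/H): D = Q*²H / (2S) = 179.9² × 16.7 / (2 × 23.1) = 11698.679.

D ≈ 11,699 trays per year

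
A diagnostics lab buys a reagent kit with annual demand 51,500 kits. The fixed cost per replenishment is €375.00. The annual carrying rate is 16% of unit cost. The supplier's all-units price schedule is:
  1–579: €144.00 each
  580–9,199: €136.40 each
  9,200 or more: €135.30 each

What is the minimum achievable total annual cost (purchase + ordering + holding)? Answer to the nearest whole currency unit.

Holding cost per unit per year at price C is H = 0.16·C.
Evaluate total cost at each tier's feasible EOQ or, if the EOQ is below the tier, at the tier's minimum quantity.
Tier 1 (€144.00): EOQ = 1294.8 exceeds tier's upper bound 579, so this tier is dominated.
EOQ at €136.40 = 1330.4 (feasible in tier 2): TC = 51,500×€136.40 + (51,500/1330.4)×375 + (1330.4/2)×0.16×€136.40 = €7,053,633.64.
EOQ at €135.30 = 1335.8 < 9200, so use break Q=9200: TC = 51,500×€135.30 + (51,500/9200.0)×375 + (9200.0/2)×0.16×€135.30 = €7,069,629.98.
Lowest total cost among the candidates is at Q = 1330.4.

TC* ≈ €7,053,634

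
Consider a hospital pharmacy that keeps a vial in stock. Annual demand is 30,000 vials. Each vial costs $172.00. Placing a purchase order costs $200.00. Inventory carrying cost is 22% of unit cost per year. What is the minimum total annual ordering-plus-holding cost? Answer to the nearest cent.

Holding cost H = 0.22 × $172.00 = $37.8400 per unit per year.
The optimal lot size = √(2DS/H) = √(2 × 30,000 × 200 / 37.84) ≈ 563.14.
At Q*, ordering cost (D/Q*)S equals holding cost (Q*/2)H, each = √(DSH/2).
Minimum total = √(2DSH) = √(2 × 30,000 × 200 × 37.84) ≈ 21309.153.

TC* ≈ $21,309.15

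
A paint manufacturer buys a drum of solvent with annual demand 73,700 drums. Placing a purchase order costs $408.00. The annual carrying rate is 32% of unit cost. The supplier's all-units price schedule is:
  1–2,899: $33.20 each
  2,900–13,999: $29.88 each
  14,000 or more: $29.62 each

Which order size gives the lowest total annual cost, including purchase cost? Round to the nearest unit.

Holding cost per unit per year at price C is H = 0.32·C.
For each price level, check whether its EOQ is feasible; otherwise the best quantity at that price is the breakpoint.
EOQ at $33.20 = 2379.2 (feasible in tier 1): TC = 73,700×$33.20 + (73,700/2379.2)×408 + (2379.2/2)×0.32×$33.20 = $2,472,116.84.
EOQ at $29.88 = 2507.9 < 2900, so use break Q=2900: TC = 73,700×$29.88 + (73,700/2900.0)×408 + (2900.0/2)×0.32×$29.88 = $2,226,389.15.
EOQ at $29.62 = 2518.9 < 14000, so use break Q=14000: TC = 73,700×$29.62 + (73,700/14000.0)×408 + (14000.0/2)×0.32×$29.62 = $2,251,490.63.
Lowest total cost is $2,226,389.15 at Q = 2900.0.

Q* ≈ 2,900 drums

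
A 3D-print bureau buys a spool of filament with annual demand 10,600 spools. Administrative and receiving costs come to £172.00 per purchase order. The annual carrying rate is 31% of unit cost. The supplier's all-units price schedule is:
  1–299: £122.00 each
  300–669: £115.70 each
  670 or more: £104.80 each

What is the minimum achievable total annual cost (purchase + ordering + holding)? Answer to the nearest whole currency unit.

Holding cost per unit per year at price C is H = 0.31·C.
For each price level, check whether its EOQ is feasible; otherwise the best quantity at that price is the breakpoint.
Tier 1 (£122.00): EOQ = 310.5 exceeds tier's upper bound 299, so this tier is dominated.
EOQ at £115.70 = 318.8 (feasible in tier 2): TC = 10,600×£115.70 + (10,600/318.8)×172 + (318.8/2)×0.31×£115.70 = £1,237,856.15.
EOQ at £104.80 = 335.0 < 670, so use break Q=670: TC = 10,600×£104.80 + (10,600/670.0)×172 + (670.0/2)×0.31×£104.80 = £1,124,484.67.
Lowest total cost among the candidates is at Q = 670.0.

TC* ≈ £1,124,485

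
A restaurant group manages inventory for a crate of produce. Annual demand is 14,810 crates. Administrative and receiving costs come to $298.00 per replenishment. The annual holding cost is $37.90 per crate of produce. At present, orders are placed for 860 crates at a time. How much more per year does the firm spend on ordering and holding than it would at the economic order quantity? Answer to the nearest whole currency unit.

EOQ = √(2DS/H) = √(2 × 14,810 × 298 / 37.9) ≈ 482.59.
Cost at Q* = (D/Q*)S + (Q*/2)H = √(2DSH) ≈ $18,290.28.
Cost at Q = 860: (14,810/860)×298 + (860/2)×37.9 = $5,131.84 + $16,297.00 = $21,428.84.
Excess = $21,428.84 − $18,290.28 = $3,138.56.

Extra cost ≈ $3,139 per year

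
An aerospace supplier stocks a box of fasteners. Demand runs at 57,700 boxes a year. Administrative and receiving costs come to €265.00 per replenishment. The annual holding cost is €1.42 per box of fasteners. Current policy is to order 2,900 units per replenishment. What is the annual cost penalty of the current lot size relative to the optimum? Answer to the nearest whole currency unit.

Extra cost ≈ €742 per year

EOQ = √(2DS/H) = √(2 × 57,700 × 265 / 1.42) ≈ 4640.68.
Cost at Q* = (D/Q*)S + (Q*/2)H = √(2DSH) ≈ €6,589.77.
Cost at Q = 2,900: (57,700/2,900)×265 + (2,900/2)×1.42 = €5,272.59 + €2,059.00 = €7,331.59.
Excess = €7,331.59 − €6,589.77 = €741.82.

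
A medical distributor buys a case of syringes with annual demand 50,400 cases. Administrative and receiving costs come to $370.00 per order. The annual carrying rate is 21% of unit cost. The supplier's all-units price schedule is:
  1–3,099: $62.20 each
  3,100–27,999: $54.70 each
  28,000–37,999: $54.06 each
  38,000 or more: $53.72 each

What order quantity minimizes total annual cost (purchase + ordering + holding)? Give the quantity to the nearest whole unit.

Holding cost per unit per year at price C is H = 0.21·C.
Evaluate total cost at each tier's feasible EOQ or, if the EOQ is below the tier, at the tier's minimum quantity.
EOQ at $62.20 = 1689.8 (feasible in tier 1): TC = 50,400×$62.20 + (50,400/1689.8)×370 + (1689.8/2)×0.21×$62.20 = $3,156,951.71.
EOQ at $54.70 = 1801.9 < 3100, so use break Q=3100: TC = 50,400×$54.70 + (50,400/3100.0)×370 + (3100.0/2)×0.21×$54.70 = $2,780,700.33.
EOQ at $54.06 = 1812.5 < 28000, so use break Q=28000: TC = 50,400×$54.06 + (50,400/28000.0)×370 + (28000.0/2)×0.21×$54.06 = $2,884,226.40.
EOQ at $53.72 = 1818.2 < 38000, so use break Q=38000: TC = 50,400×$53.72 + (50,400/38000.0)×370 + (38000.0/2)×0.21×$53.72 = $2,922,321.54.
Lowest total cost is $2,780,700.33 at Q = 3100.0.

Q* ≈ 3,100 cases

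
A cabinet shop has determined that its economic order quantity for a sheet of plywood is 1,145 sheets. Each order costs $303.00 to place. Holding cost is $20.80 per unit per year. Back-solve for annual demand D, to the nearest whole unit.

Squaring Q* = √(2DS/H) gives Q*² = 2DS/H.
From Q* = √(2DS/H): D = Q*²H / (2S) = 1,145² × 20.8 / (2 × 303) = 44998.878.

D ≈ 44,999 sheets per year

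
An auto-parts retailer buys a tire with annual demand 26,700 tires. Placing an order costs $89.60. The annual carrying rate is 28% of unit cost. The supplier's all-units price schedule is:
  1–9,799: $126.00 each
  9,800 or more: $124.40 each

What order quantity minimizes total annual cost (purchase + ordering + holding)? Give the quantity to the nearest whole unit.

Q* ≈ 368 tires

Holding cost per unit per year at price C is H = 0.28·C.
Candidates are each tier's EOQ (if it falls in that tier) and each price-break quantity.
EOQ at $126.00 = 368.3 (feasible in tier 1): TC = 26,700×$126.00 + (26,700/368.3)×89.6 + (368.3/2)×0.28×$126.00 = $3,377,192.39.
EOQ at $124.40 = 370.6 < 9800, so use break Q=9800: TC = 26,700×$124.40 + (26,700/9800.0)×89.6 + (9800.0/2)×0.28×$124.40 = $3,492,400.91.
Lowest total cost is $3,377,192.39 at Q = 368.3.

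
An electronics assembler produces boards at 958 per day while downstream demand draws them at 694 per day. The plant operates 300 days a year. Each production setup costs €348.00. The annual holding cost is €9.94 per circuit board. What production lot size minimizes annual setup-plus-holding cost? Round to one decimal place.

Q* ≈ 7,273.3 boards

Annual demand D = 694 × 300 = 208,200.
Production build-up factor (1 − d/p) = 1 − 694/958 = 0.2756.
Q* = √(2DS / (H(1 − d/p))) = √(2 × 208,200 × 348 / (9.94 × 0.2756)).
= √(144,907,200 / 2.7392) ≈ 7273.318.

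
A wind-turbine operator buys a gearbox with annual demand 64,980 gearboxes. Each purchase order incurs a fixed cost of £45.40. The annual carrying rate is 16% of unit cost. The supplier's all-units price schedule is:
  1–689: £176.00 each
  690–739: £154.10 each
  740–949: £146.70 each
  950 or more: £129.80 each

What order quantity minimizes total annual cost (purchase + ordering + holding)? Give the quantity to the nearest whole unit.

Holding cost per unit per year at price C is H = 0.16·C.
Candidates are each tier's EOQ (if it falls in that tier) and each price-break quantity.
EOQ at £176.00 = 457.7 (feasible in tier 1): TC = 64,980×£176.00 + (64,980/457.7)×45.4 + (457.7/2)×0.16×£176.00 = £11,449,369.89.
EOQ at £154.10 = 489.2 < 690, so use break Q=690: TC = 64,980×£154.10 + (64,980/690.0)×45.4 + (690.0/2)×0.16×£154.10 = £10,026,199.82.
EOQ at £146.70 = 501.4 < 740, so use break Q=740: TC = 64,980×£146.70 + (64,980/740.0)×45.4 + (740.0/2)×0.16×£146.70 = £9,545,237.25.
EOQ at £129.80 = 533.0 < 950, so use break Q=950: TC = 64,980×£129.80 + (64,980/950.0)×45.4 + (950.0/2)×0.16×£129.80 = £8,447,374.16.
Lowest total cost is £8,447,374.16 at Q = 950.0.

Q* ≈ 950 gearboxes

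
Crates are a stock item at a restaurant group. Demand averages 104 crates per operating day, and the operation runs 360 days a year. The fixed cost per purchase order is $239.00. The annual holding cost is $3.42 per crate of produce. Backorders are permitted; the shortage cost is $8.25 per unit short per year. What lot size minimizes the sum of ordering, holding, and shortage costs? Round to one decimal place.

Annual demand D = 104 × 360 = 37,440.
With planned backorders, Q* = √(2DS/H) · √((H+B)/B).
√(2DS/H) = √(2 × 37,440 × 239 / 3.42) = 2287.541.
√((H+B)/B) = √((3.42+8.25)/8.25) = 1.1893.
Q* ≈ 2720.679.

Q* ≈ 2,720.7 crates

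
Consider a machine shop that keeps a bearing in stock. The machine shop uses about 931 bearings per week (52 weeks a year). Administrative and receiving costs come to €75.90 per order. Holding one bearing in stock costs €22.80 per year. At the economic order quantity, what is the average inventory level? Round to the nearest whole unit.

Annual demand D = 931 × 52 = 48,412.
Q* = √(2DS/H) = √(2 × 48,412 × 75.9 / 22.8) ≈ 567.73.
Average inventory = Q*/2 ≈ 567.73 / 2 = 283.867.

Average inventory ≈ 284 bearings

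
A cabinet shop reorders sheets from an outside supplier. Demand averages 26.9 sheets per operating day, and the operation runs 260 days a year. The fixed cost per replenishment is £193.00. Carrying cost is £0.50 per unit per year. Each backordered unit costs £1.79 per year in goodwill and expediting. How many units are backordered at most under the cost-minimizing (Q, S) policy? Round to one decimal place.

Annual demand D = 26.9 × 260 = 6,994.
With planned backorders, Q* = √(2DS/H) · √((H+B)/B).
√(2DS/H) = √(2 × 6,994 × 193 / 0.5) = 2323.654.
√((H+B)/B) = √((0.5+1.79)/1.79) = 1.1311.
Q* ≈ 2628.226.
S* = Q* · H/(H+B) = 2628.226 × 0.5/2.29 ≈ 573.848.

S* ≈ 573.8 sheets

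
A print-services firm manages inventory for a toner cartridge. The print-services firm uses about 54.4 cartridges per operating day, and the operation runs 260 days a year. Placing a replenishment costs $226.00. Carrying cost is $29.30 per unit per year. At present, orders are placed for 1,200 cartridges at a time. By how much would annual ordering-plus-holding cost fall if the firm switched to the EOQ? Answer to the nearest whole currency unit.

Extra cost ≈ $6,557 per year

Annual demand D = 54.4 × 260 = 14,144.
EOQ = √(2DS/H) = √(2 × 14,144 × 226 / 29.3) ≈ 467.11.
Cost at Q* = (D/Q*)S + (Q*/2)H = √(2DSH) ≈ $13,686.40.
Cost at Q = 1,200: (14,144/1,200)×226 + (1,200/2)×29.3 = $2,663.79 + $17,580.00 = $20,243.79.
Excess = $20,243.79 − $13,686.40 = $6,557.39.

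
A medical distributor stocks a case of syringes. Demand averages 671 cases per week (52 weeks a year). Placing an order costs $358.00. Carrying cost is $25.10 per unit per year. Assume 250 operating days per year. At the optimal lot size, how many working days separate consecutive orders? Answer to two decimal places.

Annual demand D = 671 × 52 = 34,892.
EOQ = √(2DS/H) = √(2 × 34,892 × 358 / 25.1) ≈ 997.66.
Cycle time = Q*/D × 250 = 997.66 / 34,892 × 250 ≈ 7.148 days.

T ≈ 7.15 days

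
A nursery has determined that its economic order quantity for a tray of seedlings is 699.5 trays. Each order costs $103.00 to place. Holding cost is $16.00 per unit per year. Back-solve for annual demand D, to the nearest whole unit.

D ≈ 38,004 trays per year

Invert the EOQ relation Q*² = 2DS/H.
From Q* = √(2DS/H): D = Q*²H / (2S) = 699.5² × 16 / (2 × 103) = 38003.903.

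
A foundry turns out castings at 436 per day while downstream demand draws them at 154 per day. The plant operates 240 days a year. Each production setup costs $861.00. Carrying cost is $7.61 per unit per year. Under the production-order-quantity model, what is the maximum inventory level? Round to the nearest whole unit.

Annual demand D = 154 × 240 = 36,960.
Production build-up factor (1 − d/p) = 1 − 154/436 = 0.6468.
Q* = √(2DS / (H(1 − d/p))) = √(2 × 36,960 × 861 / (7.61 × 0.6468)).
= √(63,645,120 / 4.9221) ≈ 3595.911.
Maximum inventory = Q*(1 − d/p) = 3595.911 × 0.6468 ≈ 2325.796.

I_max ≈ 2,326 castings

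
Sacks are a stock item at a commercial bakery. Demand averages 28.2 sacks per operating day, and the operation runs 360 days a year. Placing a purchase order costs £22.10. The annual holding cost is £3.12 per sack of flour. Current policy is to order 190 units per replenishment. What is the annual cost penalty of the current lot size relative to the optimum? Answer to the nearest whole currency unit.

Extra cost ≈ £294 per year

Annual demand D = 28.2 × 360 = 10,152.
EOQ = √(2DS/H) = √(2 × 10,152 × 22.1 / 3.12) ≈ 379.24.
Cost at Q* = (D/Q*)S + (Q*/2)H = √(2DSH) ≈ £1,183.22.
Cost at Q = 190: (10,152/190)×22.1 + (190/2)×3.12 = £1,180.84 + £296.40 = £1,477.24.
Excess = £1,477.24 − £1,183.22 = £294.02.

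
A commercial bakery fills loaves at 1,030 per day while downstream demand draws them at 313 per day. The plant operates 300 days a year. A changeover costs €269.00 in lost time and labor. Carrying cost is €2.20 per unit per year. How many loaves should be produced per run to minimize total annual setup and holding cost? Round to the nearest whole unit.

Q* ≈ 5,743 loaves

Annual demand D = 313 × 300 = 93,900.
Production build-up factor (1 − d/p) = 1 − 313/1,030 = 0.6961.
Q* = √(2DS / (H(1 − d/p))) = √(2 × 93,900 × 269 / (2.2 × 0.6961)).
= √(50,518,200 / 1.5315) ≈ 5743.434.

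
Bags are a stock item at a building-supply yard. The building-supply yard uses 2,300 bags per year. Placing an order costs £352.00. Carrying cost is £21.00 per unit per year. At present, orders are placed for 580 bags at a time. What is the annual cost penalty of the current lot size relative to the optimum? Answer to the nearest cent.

Extra cost ≈ £1,654.64 per year

EOQ = √(2DS/H) = √(2 × 2,300 × 352 / 21) ≈ 277.68.
Cost at Q* = (D/Q*)S + (Q*/2)H = √(2DSH) ≈ £5,831.23.
Cost at Q = 580: (2,300/580)×352 + (580/2)×21 = £1,395.86 + £6,090.00 = £7,485.86.
Excess = £7,485.86 − £5,831.23 = £1,654.64.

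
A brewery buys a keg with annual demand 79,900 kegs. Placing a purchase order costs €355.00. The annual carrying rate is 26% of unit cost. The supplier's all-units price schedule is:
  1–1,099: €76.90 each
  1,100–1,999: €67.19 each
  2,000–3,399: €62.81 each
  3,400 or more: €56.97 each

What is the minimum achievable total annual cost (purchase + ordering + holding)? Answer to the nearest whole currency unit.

TC* ≈ €4,585,426

Holding cost per unit per year at price C is H = 0.26·C.
Candidates are each tier's EOQ (if it falls in that tier) and each price-break quantity.
Tier 1 (€76.90): EOQ = 1684.4 exceeds tier's upper bound 1099, so this tier is dominated.
EOQ at €67.19 = 1802.0 (feasible in tier 2): TC = 79,900×€67.19 + (79,900/1802.0)×355 + (1802.0/2)×0.26×€67.19 = €5,399,961.50.
EOQ at €62.81 = 1863.8 < 2000, so use break Q=2000: TC = 79,900×€62.81 + (79,900/2000.0)×355 + (2000.0/2)×0.26×€62.81 = €5,049,031.85.
EOQ at €56.97 = 1957.0 < 3400, so use break Q=3400: TC = 79,900×€56.97 + (79,900/3400.0)×355 + (3400.0/2)×0.26×€56.97 = €4,585,426.24.
Lowest total cost among the candidates is at Q = 3400.0.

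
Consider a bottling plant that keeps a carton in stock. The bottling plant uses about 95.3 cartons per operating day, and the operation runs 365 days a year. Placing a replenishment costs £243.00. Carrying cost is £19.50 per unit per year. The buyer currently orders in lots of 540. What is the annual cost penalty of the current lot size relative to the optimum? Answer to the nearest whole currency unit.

Extra cost ≈ £2,762 per year

Annual demand D = 95.3 × 365 = 34,784.5.
EOQ = √(2DS/H) = √(2 × 34,784.5 × 243 / 19.5) ≈ 931.09.
Cost at Q* = (D/Q*)S + (Q*/2)H = √(2DSH) ≈ £18,156.34.
Cost at Q = 540: (34,784.5/540)×243 + (540/2)×19.5 = £15,653.03 + £5,265.00 = £20,918.03.
Excess = £20,918.03 − £18,156.34 = £2,761.68.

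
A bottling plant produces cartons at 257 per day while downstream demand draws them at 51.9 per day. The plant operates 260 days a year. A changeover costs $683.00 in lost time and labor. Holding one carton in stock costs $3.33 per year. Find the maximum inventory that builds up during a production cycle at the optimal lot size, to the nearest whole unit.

Annual demand D = 51.9 × 260 = 13,494.
Production build-up factor (1 − d/p) = 1 − 51.9/257 = 0.7981.
Q* = √(2DS / (H(1 − d/p))) = √(2 × 13,494 × 683 / (3.33 × 0.7981)).
= √(18,432,804 / 2.6575) ≈ 2633.646.
Maximum inventory = Q*(1 − d/p) = 2633.646 × 0.7981 ≈ 2101.793.

I_max ≈ 2,102 cartons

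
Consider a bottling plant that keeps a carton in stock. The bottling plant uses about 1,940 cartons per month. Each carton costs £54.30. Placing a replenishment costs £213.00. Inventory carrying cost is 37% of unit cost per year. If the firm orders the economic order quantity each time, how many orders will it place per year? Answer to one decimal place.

N ≈ 33.1 orders per year

Annual demand D = 1,940 × 12 = 23,280.
Holding cost H = 0.37 × £54.30 = £20.0910 per unit per year.
EOQ = √(2DS/H) = √(2 × 23,280 × 213 / 20.091) ≈ 702.58.
Orders per year = D / Q* = 23,280 / 702.58 ≈ 33.135.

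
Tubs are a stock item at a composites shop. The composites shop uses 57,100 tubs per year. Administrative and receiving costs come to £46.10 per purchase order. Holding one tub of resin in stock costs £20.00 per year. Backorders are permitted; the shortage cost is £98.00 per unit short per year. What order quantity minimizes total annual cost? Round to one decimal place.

With planned backorders, Q* = √(2DS/H) · √((H+B)/B).
√(2DS/H) = √(2 × 57,100 × 46.1 / 20) = 513.060.
√((H+B)/B) = √((20+98)/98) = 1.0973.
Q* ≈ 562.985.

Q* ≈ 563.0 tubs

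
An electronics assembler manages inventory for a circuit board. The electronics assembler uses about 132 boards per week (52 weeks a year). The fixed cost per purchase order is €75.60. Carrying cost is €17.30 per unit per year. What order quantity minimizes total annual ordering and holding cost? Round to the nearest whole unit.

Q* ≈ 245 boards

Annual demand D = 132 × 52 = 6,864.
EOQ = √(2DS / H) = √(2 × 6,864 × 75.6 / 17.3).
= √(1,037,836.8 / 17.3) = √59,990.5665 ≈ 244.930.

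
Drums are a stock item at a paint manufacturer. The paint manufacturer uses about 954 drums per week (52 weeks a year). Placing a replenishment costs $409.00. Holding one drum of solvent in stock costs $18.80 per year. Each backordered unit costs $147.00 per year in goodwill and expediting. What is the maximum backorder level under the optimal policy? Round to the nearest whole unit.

Annual demand D = 954 × 52 = 49,608.
With planned backorders, Q* = √(2DS/H) · √((H+B)/B).
√(2DS/H) = √(2 × 49,608 × 409 / 18.8) = 1469.175.
√((H+B)/B) = √((18.8+147)/147) = 1.0620.
Q* ≈ 1560.297.
S* = Q* · H/(H+B) = 1560.297 × 18.8/165.8 ≈ 176.921.

S* ≈ 177 drums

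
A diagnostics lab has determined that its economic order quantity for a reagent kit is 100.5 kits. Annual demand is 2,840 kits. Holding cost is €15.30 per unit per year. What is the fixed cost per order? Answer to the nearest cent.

S ≈ €27.21

Squaring Q* = √(2DS/H) gives Q*² = 2DS/H.
From Q* = √(2DS/H): S = Q*²H / (2D) = 100.5² × 15.3 / (2 × 2,840) = 27.2067.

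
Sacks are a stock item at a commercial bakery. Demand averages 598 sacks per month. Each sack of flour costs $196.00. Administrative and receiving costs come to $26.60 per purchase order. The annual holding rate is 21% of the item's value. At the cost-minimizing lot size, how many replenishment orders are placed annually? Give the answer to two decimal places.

Annual demand D = 598 × 12 = 7,176.
Holding cost H = 0.21 × $196.00 = $41.1600 per unit per year.
The optimal lot size = √(2DS/H) = √(2 × 7,176 × 26.6 / 41.16) ≈ 96.31.
Orders per year = D / Q* = 7,176 / 96.31 ≈ 74.511.

N ≈ 74.51 orders per year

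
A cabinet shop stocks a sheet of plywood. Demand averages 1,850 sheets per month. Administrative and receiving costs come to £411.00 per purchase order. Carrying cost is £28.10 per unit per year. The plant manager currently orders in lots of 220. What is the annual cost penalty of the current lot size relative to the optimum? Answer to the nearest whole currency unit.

Extra cost ≈ £21,920 per year

Annual demand D = 1,850 × 12 = 22,200.
EOQ = √(2DS/H) = √(2 × 22,200 × 411 / 28.1) ≈ 805.86.
Cost at Q* = (D/Q*)S + (Q*/2)H = √(2DSH) ≈ £22,644.65.
Cost at Q = 220: (22,200/220)×411 + (220/2)×28.1 = £41,473.64 + £3,091.00 = £44,564.64.
Excess = £44,564.64 − £22,644.65 = £21,919.99.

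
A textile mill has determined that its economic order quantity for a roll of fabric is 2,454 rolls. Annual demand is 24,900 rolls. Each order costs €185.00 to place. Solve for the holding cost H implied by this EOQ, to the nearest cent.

H ≈ €1.53

The basic EOQ model gives Q* = √(2DS/H); rearrange for the unknown.
From Q* = √(2DS/H): H = 2DS / Q*² = 2 × 24,900 × 185 / 2,454² = 1.5299.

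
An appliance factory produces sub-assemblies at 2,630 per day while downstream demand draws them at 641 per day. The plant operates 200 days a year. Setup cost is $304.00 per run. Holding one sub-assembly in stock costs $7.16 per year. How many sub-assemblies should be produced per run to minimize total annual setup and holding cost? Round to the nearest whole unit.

Annual demand D = 641 × 200 = 128,200.
Production build-up factor (1 − d/p) = 1 − 641/2,630 = 0.7563.
Q* = √(2DS / (H(1 − d/p))) = √(2 × 128,200 × 304 / (7.16 × 0.7563)).
= √(77,945,600 / 5.4149) ≈ 3794.021.

Q* ≈ 3,794 sub-assemblies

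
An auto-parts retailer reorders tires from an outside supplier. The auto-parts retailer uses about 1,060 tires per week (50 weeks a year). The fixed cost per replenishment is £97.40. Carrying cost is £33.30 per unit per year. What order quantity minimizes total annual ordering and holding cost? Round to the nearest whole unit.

Q* ≈ 557 tires

Annual demand D = 1,060 × 50 = 53,000.
EOQ = √(2DS / H) = √(2 × 53,000 × 97.4 / 33.3).
= √(10,324,400 / 33.3) = √310,042.042 ≈ 556.814.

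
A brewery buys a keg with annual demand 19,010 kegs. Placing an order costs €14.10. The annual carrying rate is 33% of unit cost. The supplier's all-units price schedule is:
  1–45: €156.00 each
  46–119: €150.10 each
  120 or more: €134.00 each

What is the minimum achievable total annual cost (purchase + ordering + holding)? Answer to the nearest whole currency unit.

TC* ≈ €2,552,227

Holding cost per unit per year at price C is H = 0.33·C.
Evaluate total cost at each tier's feasible EOQ or, if the EOQ is below the tier, at the tier's minimum quantity.
Tier 1 (€156.00): EOQ = 102.0 exceeds tier's upper bound 45, so this tier is dominated.
EOQ at €150.10 = 104.0 (feasible in tier 2): TC = 19,010×€150.10 + (19,010/104.0)×14.1 + (104.0/2)×0.33×€150.10 = €2,858,554.03.
EOQ at €134.00 = 110.1 < 120, so use break Q=120: TC = 19,010×€134.00 + (19,010/120.0)×14.1 + (120.0/2)×0.33×€134.00 = €2,552,226.88.
Lowest total cost among the candidates is at Q = 120.0.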